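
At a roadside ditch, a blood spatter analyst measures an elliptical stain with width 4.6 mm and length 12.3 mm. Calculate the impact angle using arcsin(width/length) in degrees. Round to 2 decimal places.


Blood spatter impact angle calculation:
width / length = 4.6 / 12.3 = 0.373984
angle = arcsin(0.373984)
angle = 21.96 degrees

21.96


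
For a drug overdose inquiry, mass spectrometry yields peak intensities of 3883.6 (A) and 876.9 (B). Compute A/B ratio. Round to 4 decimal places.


Spectral peak ratio:
Peak A = 3883.6 counts
Peak B = 876.9 counts
Ratio = 3883.6 / 876.9 = 4.4288

4.4288


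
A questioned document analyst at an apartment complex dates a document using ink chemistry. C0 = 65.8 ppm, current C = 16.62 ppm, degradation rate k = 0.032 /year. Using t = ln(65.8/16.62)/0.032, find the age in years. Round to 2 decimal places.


Document age estimation:
C0/C = 65.8 / 16.62 = 3.959085
ln(C0/C) = 1.376013
t = 1.376013 / 0.032 = 43.00 years

43.00


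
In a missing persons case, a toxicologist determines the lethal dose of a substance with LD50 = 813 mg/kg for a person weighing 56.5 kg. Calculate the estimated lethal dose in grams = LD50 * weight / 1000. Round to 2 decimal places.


Lethal dose calculation:
Lethal dose = LD50 * body_weight / 1000
= 813 * 56.5 / 1000
= 45934.5 / 1000
= 45.93 g

45.93


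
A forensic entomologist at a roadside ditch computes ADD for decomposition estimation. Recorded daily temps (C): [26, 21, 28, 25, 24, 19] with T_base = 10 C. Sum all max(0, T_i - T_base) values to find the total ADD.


Computing ADD day by day:
Day 1: max(0, 26 - 10) = 16
Day 2: max(0, 21 - 10) = 11
Day 3: max(0, 28 - 10) = 18
Day 4: max(0, 25 - 10) = 15
Day 5: max(0, 24 - 10) = 14
Day 6: max(0, 19 - 10) = 9
Total ADD = 83

83


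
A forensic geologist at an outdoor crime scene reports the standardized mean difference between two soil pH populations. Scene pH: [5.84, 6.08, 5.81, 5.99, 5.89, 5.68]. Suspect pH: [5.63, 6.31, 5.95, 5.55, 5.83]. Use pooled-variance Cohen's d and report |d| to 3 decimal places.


Pooled-variance Cohen's d for soil pH comparison:
Scene mean = 35.29 / 6 = 5.881667
Suspect mean = 29.27 / 5 = 5.854
Scene sample variance s_s^2 = 0.019737
Suspect sample variance s_c^2 = 0.09008
Pooled variance = ((n_s-1)*s_s^2 + (n_c-1)*s_c^2) / (n_s + n_c - 2) = 0.051
Pooled SD = sqrt(0.051) = 0.225832
Mean difference = 0.027667
|d| = |0.027667| / 0.225832 = 0.123

0.123


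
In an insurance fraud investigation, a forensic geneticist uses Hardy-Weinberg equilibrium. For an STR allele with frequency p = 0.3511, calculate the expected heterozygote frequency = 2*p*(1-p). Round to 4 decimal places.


Hardy-Weinberg heterozygote frequency:
q = 1 - p = 1 - 0.3511 = 0.6489
2pq = 2 * 0.3511 * 0.6489 = 0.4557

0.4557


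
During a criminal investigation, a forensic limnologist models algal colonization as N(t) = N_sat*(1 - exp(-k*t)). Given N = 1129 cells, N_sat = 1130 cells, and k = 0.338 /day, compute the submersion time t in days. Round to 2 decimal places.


PMSI from diatom colonization curve:
N / N_sat = 1129 / 1130 = 0.999115
1 - N/N_sat = 0.000885
ln(1 - N/N_sat) = -7.029923
t = -ln(1 - N/N_sat) / k = -(-7.029923) / 0.338 = 20.80 days

20.80


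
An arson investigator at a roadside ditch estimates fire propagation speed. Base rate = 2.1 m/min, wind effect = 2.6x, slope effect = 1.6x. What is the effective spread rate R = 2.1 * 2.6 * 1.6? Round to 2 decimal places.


Fire spread rate calculation:
R = R0 * wind_factor * slope_factor
= 2.1 * 2.6 * 1.6
= 5.46 * 1.6
= 8.74 m/min

8.74


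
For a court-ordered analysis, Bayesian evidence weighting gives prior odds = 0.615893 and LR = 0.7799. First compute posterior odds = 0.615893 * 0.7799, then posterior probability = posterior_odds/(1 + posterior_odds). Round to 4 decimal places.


Bayesian evidence evaluation:
Posterior odds = prior_odds * LR = 0.615893 * 0.7799 = 0.480335
Posterior probability = posterior_odds / (1 + posterior_odds)
= 0.480335 / (1 + 0.480335)
= 0.480335 / 1.480335
= 0.3245

0.3245


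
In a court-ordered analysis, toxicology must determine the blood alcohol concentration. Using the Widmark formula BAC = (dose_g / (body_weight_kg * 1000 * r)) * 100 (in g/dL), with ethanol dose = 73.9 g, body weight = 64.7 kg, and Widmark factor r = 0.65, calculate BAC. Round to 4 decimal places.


Applying the Widmark formula:
BAC = (dose_g / (body_wt * 1000 * r)) * 100
Denominator = 64.7 * 1000 * 0.65 = 42055
BAC = (73.9 / 42055) * 100
BAC = 0.1757 g/dL

0.1757


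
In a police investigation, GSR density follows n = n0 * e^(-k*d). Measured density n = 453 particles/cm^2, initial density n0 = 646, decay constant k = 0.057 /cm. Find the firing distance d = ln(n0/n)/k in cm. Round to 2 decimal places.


GSR distance calculation:
n0/n = 646 / 453 = 1.426049
ln(n0/n) = 0.354908
d = 0.354908 / 0.057 = 6.23 cm

6.23


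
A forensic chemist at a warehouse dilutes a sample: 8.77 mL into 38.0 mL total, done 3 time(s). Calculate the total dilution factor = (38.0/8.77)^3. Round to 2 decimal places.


Dilution factor calculation:
Single dilution = V_total / V_sample = 38.0 / 8.77 ≈ 4.332953
Number of dilutions = 3
Total DF = (38.0 / 8.77)^3 (full precision, rounded at the end) = 81.35

81.35


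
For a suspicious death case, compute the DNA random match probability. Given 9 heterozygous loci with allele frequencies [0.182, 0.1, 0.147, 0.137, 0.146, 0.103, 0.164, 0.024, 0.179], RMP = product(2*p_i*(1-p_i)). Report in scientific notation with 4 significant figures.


Computing RMP for 9 loci:
Locus 1: 2 * 0.182 * 0.818 = 0.297752
Locus 2: 2 * 0.1 * 0.9 = 0.18
Locus 3: 2 * 0.147 * 0.853 = 0.250782
Locus 4: 2 * 0.137 * 0.863 = 0.236462
Locus 5: 2 * 0.146 * 0.854 = 0.249368
Locus 6: 2 * 0.103 * 0.897 = 0.184782
Locus 7: 2 * 0.164 * 0.836 = 0.274208
Locus 8: 2 * 0.024 * 0.976 = 0.046848
Locus 9: 2 * 0.179 * 0.821 = 0.293918
RMP = 5.529e-07

5.529e-07


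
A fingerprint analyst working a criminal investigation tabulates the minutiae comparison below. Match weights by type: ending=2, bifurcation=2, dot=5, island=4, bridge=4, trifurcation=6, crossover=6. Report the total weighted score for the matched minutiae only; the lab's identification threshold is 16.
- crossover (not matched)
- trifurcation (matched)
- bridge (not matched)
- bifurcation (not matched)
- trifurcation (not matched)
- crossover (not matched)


Weighted minutiae match score:
  crossover: not matched, +0
  trifurcation: matched, +6 (running total 6)
  bridge: not matched, +0
  bifurcation: not matched, +0
  trifurcation: not matched, +0
  crossover: not matched, +0
Total score = 6
Threshold = 16; verdict = inconclusive

6


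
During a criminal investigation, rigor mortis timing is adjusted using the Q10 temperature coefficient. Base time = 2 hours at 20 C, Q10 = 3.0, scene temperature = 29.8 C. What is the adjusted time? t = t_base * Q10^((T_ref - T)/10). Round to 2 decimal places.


Rigor mortis time adjustment:
Exponent = (T_ref - T_actual) / 10 = (20 - 29.8) / 10 = -0.98
Q10 factor = 3.0^-0.98 = 0.34074
t_adjusted = 2 * 0.34074 = 0.68 hours

0.68


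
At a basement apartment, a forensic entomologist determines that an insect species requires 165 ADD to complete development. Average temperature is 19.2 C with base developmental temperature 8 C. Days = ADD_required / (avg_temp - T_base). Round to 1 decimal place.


Insect development time:
Effective temperature = avg_temp - T_base = 19.2 - 8 = 11.2 C
Days = ADD / effective_temp = 165 / 11.2 = 14.7 days

14.7


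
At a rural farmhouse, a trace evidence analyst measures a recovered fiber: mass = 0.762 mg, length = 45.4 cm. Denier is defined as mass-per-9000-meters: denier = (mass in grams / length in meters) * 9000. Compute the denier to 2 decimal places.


Denier calculation:
Mass in grams = 0.762 mg / 1000 = 0.000762 g
Length in meters = 45.4 cm / 100 = 0.454 m
Linear density = mass / length = 0.000762 / 0.454 = 0.00167841 g/m
Denier = (g/m) * 9000 = 0.00167841 * 9000 = 15.11

15.11


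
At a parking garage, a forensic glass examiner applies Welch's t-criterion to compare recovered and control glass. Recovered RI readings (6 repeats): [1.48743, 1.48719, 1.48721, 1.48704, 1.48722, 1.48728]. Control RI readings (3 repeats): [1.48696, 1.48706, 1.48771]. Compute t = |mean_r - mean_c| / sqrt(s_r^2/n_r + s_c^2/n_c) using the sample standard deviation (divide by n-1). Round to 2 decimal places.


Welch's t-criterion for glass RI comparison:
Recovered mean = sum / n_r = 8.92337 / 6 = 1.4872283
Control mean = sum / n_c = 4.46173 / 3 = 1.4872433
Recovered sample variance s_r^2 = 1.61367e-08
Control sample variance s_c^2 = 1.65833e-07
Welch SE (unpooled) = sqrt(s_r^2/n_r + s_c^2/n_c) = sqrt(2.68944e-09 + 5.52778e-08) = sqrt(5.79672e-08) = 0.000240764
|mean_r - mean_c| = 1.5e-05
t = 1.5e-05 / 0.000240764 = 0.06

0.06


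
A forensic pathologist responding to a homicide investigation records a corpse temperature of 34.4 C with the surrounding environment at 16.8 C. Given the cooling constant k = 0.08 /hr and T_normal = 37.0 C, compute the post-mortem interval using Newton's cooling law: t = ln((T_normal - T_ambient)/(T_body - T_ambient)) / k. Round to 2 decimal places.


Using Newton's law of cooling:
t = ln((T_normal - T_ambient) / (T_body - T_ambient)) / k
T_normal - T_ambient = 20.2
T_body - T_ambient = 17.6
Ratio = 1.147727
ln(ratio) = 0.137783
t = 0.137783 / 0.08 = 1.72 hours

1.72


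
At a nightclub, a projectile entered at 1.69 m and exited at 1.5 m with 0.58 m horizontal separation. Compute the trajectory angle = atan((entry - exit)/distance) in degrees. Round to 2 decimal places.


Bullet trajectory angle:
Height difference = 1.69 - 1.5 = 0.19 m
angle = atan(0.19 / 0.58)
angle = atan(0.327586)
angle = 18.14 degrees

18.14


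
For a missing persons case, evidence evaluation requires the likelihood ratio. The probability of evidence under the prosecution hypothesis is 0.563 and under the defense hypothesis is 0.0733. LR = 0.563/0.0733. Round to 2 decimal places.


Likelihood ratio calculation:
LR = P(E|Hp) / P(E|Hd)
LR = 0.563 / 0.0733
LR = 7.68

7.68


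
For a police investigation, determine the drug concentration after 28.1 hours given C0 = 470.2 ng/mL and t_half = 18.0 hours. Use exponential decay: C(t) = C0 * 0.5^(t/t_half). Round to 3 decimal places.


Drug concentration decay:
Number of half-lives = t / t_half = 28.1 / 18.0 = 1.561111
Decay factor = 0.5^1.561111 = 0.33889001
C(t) = 470.2 * 0.33889001 = 159.346 ng/mL

159.346


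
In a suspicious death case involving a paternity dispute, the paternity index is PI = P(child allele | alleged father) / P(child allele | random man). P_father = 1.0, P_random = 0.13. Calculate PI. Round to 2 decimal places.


Paternity Index calculation:
PI = P(allele|father) / P(allele|random)
PI = 1.0 / 0.13
PI = 7.69

7.69


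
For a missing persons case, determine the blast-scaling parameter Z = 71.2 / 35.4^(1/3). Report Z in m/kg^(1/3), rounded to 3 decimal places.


Scaled distance calculation:
W^(1/3) = 35.4^(1/3) = 3.28348
Z = R / W^(1/3) = 71.2 / 3.28348
Z = 21.684 m/kg^(1/3)

21.684


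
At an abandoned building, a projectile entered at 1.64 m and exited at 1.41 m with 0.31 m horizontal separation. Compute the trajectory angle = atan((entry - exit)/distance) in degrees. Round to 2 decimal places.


Bullet trajectory angle:
Height difference = 1.64 - 1.41 = 0.23 m
angle = atan(0.23 / 0.31)
angle = atan(0.741935)
angle = 36.57 degrees

36.57


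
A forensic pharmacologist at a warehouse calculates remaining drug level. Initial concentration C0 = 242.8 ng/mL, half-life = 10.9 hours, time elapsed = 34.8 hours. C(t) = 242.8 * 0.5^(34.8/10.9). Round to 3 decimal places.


Drug concentration decay:
Number of half-lives = t / t_half = 34.8 / 10.9 = 3.192661
Decay factor = 0.5^3.192661 = 0.10937379
C(t) = 242.8 * 0.10937379 = 26.556 ng/mL

26.556


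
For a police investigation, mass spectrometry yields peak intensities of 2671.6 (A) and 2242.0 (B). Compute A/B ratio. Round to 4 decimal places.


Spectral peak ratio:
Peak A = 2671.6 counts
Peak B = 2242.0 counts
Ratio = 2671.6 / 2242.0 = 1.1916

1.1916


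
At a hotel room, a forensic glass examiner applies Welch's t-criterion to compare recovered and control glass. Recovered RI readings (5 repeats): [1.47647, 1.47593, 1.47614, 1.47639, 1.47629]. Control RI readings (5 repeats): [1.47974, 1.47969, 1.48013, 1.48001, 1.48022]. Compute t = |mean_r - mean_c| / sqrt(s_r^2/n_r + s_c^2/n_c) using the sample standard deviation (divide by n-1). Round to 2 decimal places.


Welch's t-criterion for glass RI comparison:
Recovered mean = sum / n_r = 7.38122 / 5 = 1.476244
Control mean = sum / n_c = 7.39979 / 5 = 1.479958
Recovered sample variance s_r^2 = 4.598e-08
Control sample variance s_c^2 = 5.507e-08
Welch SE (unpooled) = sqrt(s_r^2/n_r + s_c^2/n_c) = sqrt(9.196e-09 + 1.1014e-08) = sqrt(2.021e-08) = 0.000142162
|mean_r - mean_c| = 0.003714
t = 0.003714 / 0.000142162 = 26.13

26.13


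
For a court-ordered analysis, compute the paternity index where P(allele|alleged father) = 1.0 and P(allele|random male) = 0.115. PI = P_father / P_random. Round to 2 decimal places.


Paternity Index calculation:
PI = P(allele|father) / P(allele|random)
PI = 1.0 / 0.115
PI = 8.70

8.70


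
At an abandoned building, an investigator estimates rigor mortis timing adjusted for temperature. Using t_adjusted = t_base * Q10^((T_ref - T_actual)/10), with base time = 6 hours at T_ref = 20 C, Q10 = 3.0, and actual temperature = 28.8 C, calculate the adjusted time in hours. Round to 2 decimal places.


Rigor mortis time adjustment:
Exponent = (T_ref - T_actual) / 10 = (20 - 28.8) / 10 = -0.88
Q10 factor = 3.0^-0.88 = 0.38031
t_adjusted = 6 * 0.38031 = 2.28 hours

2.28


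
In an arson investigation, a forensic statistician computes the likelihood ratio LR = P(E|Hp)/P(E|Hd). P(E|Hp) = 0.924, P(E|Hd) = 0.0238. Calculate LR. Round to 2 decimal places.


Likelihood ratio calculation:
LR = P(E|Hp) / P(E|Hd)
LR = 0.924 / 0.0238
LR = 38.82

38.82


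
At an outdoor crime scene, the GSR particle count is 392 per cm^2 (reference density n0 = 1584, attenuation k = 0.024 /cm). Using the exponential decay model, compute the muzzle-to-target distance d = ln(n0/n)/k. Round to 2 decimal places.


GSR distance calculation:
n0/n = 1584 / 392 = 4.040816
ln(n0/n) = 1.396447
d = 1.396447 / 0.024 = 58.19 cm

58.19


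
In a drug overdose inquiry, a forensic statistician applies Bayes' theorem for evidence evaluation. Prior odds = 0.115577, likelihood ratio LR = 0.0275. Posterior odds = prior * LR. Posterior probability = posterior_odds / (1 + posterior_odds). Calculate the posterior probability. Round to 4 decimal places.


Bayesian evidence evaluation:
Posterior odds = prior_odds * LR = 0.115577 * 0.0275 = 0.003178367
Posterior probability = posterior_odds / (1 + posterior_odds)
= 0.003178367 / (1 + 0.003178367)
= 0.003178367 / 1.003178367
= 0.0032

0.0032


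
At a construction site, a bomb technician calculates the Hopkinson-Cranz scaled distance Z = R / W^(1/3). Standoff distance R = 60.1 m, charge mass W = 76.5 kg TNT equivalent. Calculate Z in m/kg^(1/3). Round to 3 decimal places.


Scaled distance calculation:
W^(1/3) = 76.5^(1/3) = 4.245092
Z = R / W^(1/3) = 60.1 / 4.245092
Z = 14.158 m/kg^(1/3)

14.158


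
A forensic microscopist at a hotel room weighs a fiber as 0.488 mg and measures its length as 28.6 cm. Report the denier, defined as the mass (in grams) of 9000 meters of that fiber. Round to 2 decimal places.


Denier calculation:
Mass in grams = 0.488 mg / 1000 = 0.000488 g
Length in meters = 28.6 cm / 100 = 0.286 m
Linear density = mass / length = 0.000488 / 0.286 = 0.00170629 g/m
Denier = (g/m) * 9000 = 0.00170629 * 9000 = 15.36

15.36


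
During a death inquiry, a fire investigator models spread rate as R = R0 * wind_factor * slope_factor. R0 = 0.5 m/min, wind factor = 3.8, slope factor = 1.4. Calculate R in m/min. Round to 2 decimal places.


Fire spread rate calculation:
R = R0 * wind_factor * slope_factor
= 0.5 * 3.8 * 1.4
= 1.9 * 1.4
= 2.66 m/min

2.66


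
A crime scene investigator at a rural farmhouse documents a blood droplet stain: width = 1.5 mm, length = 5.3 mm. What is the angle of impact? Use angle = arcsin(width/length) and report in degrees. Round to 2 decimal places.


Blood spatter impact angle calculation:
width / length = 1.5 / 5.3 = 0.283019
angle = arcsin(0.283019)
angle = 16.44 degrees

16.44


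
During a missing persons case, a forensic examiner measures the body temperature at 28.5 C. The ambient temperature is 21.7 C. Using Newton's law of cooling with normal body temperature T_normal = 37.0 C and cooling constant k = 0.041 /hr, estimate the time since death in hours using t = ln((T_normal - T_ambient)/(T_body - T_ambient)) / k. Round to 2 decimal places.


Using Newton's law of cooling:
t = ln((T_normal - T_ambient) / (T_body - T_ambient)) / k
T_normal - T_ambient = 15.3
T_body - T_ambient = 6.8
Ratio = 2.25
ln(ratio) = 0.81093
t = 0.81093 / 0.041 = 19.78 hours

19.78


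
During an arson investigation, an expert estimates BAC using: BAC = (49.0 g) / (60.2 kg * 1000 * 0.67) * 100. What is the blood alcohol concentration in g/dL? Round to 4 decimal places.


Applying the Widmark formula:
BAC = (dose_g / (body_wt * 1000 * r)) * 100
Denominator = 60.2 * 1000 * 0.67 = 40334
BAC = (49.0 / 40334) * 100
BAC = 0.1215 g/dL

0.1215


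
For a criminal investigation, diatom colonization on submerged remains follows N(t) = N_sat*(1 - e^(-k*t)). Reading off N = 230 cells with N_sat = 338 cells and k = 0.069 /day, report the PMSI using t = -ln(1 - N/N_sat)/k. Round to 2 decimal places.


PMSI from diatom colonization curve:
N / N_sat = 230 / 338 = 0.680473
1 - N/N_sat = 0.319527
ln(1 - N/N_sat) = -1.140914
t = -ln(1 - N/N_sat) / k = -(-1.140914) / 0.069 = 16.53 days

16.53


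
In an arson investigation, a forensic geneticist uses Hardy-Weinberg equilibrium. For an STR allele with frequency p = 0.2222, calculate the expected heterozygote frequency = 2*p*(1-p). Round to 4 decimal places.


Hardy-Weinberg heterozygote frequency:
q = 1 - p = 1 - 0.2222 = 0.7778
2pq = 2 * 0.2222 * 0.7778 = 0.3457

0.3457


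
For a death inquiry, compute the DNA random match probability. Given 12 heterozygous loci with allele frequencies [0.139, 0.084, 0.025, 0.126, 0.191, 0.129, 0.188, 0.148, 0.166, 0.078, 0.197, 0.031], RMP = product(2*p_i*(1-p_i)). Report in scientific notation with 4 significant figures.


Computing RMP for 12 loci:
Locus 1: 2 * 0.139 * 0.861 = 0.239358
Locus 2: 2 * 0.084 * 0.916 = 0.153888
Locus 3: 2 * 0.025 * 0.975 = 0.04875
Locus 4: 2 * 0.126 * 0.874 = 0.220248
Locus 5: 2 * 0.191 * 0.809 = 0.309038
Locus 6: 2 * 0.129 * 0.871 = 0.224718
Locus 7: 2 * 0.188 * 0.812 = 0.305312
Locus 8: 2 * 0.148 * 0.852 = 0.252192
Locus 9: 2 * 0.166 * 0.834 = 0.276888
Locus 10: 2 * 0.078 * 0.922 = 0.143832
Locus 11: 2 * 0.197 * 0.803 = 0.316382
Locus 12: 2 * 0.031 * 0.969 = 0.060078
RMP = 1.601e-09

1.601e-09


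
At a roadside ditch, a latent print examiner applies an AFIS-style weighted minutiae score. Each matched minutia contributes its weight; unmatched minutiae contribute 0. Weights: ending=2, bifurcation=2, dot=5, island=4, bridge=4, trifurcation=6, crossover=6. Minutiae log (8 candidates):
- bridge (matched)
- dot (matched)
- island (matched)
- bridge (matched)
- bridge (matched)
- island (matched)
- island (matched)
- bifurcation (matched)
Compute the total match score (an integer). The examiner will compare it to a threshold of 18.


Weighted minutiae match score:
  bridge: matched, +4 (running total 4)
  dot: matched, +5 (running total 9)
  island: matched, +4 (running total 13)
  bridge: matched, +4 (running total 17)
  bridge: matched, +4 (running total 21)
  island: matched, +4 (running total 25)
  island: matched, +4 (running total 29)
  bifurcation: matched, +2 (running total 31)
Total score = 31
Threshold = 18; verdict = identification

31


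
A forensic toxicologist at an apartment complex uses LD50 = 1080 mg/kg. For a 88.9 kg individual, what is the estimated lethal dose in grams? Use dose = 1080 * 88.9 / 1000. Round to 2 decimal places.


Lethal dose calculation:
Lethal dose = LD50 * body_weight / 1000
= 1080 * 88.9 / 1000
= 96012 / 1000
= 96.01 g

96.01


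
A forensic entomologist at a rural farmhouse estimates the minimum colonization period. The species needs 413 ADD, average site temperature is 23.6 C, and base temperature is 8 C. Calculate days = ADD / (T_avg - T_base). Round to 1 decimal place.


Insect development time:
Effective temperature = avg_temp - T_base = 23.6 - 8 = 15.6 C
Days = ADD / effective_temp = 413 / 15.6 = 26.5 days

26.5


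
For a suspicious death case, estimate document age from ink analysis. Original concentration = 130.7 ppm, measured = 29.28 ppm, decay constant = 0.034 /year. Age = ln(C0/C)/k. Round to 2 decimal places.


Document age estimation:
C0/C = 130.7 / 29.28 = 4.463798
ln(C0/C) = 1.496
t = 1.496 / 0.034 = 44.00 years

44.00


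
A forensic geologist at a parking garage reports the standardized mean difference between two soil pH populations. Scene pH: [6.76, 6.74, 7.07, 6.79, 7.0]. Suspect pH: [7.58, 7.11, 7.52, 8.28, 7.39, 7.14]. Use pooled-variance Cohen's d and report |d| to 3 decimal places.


Pooled-variance Cohen's d for soil pH comparison:
Scene mean = 34.36 / 5 = 6.872
Suspect mean = 45.02 / 6 = 7.503333
Scene sample variance s_s^2 = 0.02307
Suspect sample variance s_c^2 = 0.181787
Pooled variance = ((n_s-1)*s_s^2 + (n_c-1)*s_c^2) / (n_s + n_c - 2) = 0.111246
Pooled SD = sqrt(0.111246) = 0.333536
Mean difference = -0.631333
|d| = |-0.631333| / 0.333536 = 1.893

1.893


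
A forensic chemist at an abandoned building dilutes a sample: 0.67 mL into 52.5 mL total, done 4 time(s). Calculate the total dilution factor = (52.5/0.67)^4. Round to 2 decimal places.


Dilution factor calculation:
Single dilution = V_total / V_sample = 52.5 / 0.67 ≈ 78.358209
Number of dilutions = 4
Total DF = (52.5 / 0.67)^4 (full precision, rounded at the end) = 37699709.42

37699709.42


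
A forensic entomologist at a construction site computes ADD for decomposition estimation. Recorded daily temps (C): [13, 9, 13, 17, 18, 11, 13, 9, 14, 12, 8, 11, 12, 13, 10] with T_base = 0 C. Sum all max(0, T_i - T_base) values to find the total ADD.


Computing ADD day by day:
Day 1: max(0, 13 - 0) = 13
Day 2: max(0, 9 - 0) = 9
Day 3: max(0, 13 - 0) = 13
Day 4: max(0, 17 - 0) = 17
Day 5: max(0, 18 - 0) = 18
Day 6: max(0, 11 - 0) = 11
Day 7: max(0, 13 - 0) = 13
Day 8: max(0, 9 - 0) = 9
Day 9: max(0, 14 - 0) = 14
Day 10: max(0, 12 - 0) = 12
Day 11: max(0, 8 - 0) = 8
Day 12: max(0, 11 - 0) = 11
Day 13: max(0, 12 - 0) = 12
Day 14: max(0, 13 - 0) = 13
Day 15: max(0, 10 - 0) = 10
Total ADD = 183

183


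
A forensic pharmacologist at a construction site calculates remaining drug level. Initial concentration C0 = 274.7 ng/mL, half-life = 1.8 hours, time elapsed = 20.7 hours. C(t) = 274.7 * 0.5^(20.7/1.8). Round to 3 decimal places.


Drug concentration decay:
Number of half-lives = t / t_half = 20.7 / 1.8 = 11.5
Decay factor = 0.5^11.5 = 0.00034527
C(t) = 274.7 * 0.00034527 = 0.095 ng/mL

0.095


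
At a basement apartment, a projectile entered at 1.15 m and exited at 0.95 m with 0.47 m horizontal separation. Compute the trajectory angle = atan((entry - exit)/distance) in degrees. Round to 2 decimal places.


Bullet trajectory angle:
Height difference = 1.15 - 0.95 = 0.2 m
angle = atan(0.2 / 0.47)
angle = atan(0.425532)
angle = 23.05 degrees

23.05


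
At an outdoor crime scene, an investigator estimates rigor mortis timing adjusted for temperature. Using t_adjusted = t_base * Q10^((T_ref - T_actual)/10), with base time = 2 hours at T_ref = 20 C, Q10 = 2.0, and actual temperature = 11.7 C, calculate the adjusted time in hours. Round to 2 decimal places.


Rigor mortis time adjustment:
Exponent = (T_ref - T_actual) / 10 = (20 - 11.7) / 10 = 0.83
Q10 factor = 2.0^0.83 = 1.77769
t_adjusted = 2 * 1.77769 = 3.56 hours

3.56


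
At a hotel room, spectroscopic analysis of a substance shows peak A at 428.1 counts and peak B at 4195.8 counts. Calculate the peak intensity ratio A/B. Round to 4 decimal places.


Spectral peak ratio:
Peak A = 428.1 counts
Peak B = 4195.8 counts
Ratio = 428.1 / 4195.8 = 0.1020

0.1020


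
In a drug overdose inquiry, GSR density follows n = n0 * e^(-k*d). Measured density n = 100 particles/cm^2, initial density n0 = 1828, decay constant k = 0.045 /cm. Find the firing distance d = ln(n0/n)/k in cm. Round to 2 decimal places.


GSR distance calculation:
n0/n = 1828 / 100 = 18.28
ln(n0/n) = 2.905808
d = 2.905808 / 0.045 = 64.57 cm

64.57


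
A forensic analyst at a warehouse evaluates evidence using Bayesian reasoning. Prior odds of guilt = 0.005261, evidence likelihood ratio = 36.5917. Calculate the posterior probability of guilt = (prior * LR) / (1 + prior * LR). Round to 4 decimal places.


Bayesian evidence evaluation:
Posterior odds = prior_odds * LR = 0.005261 * 36.5917 = 0.1925089
Posterior probability = posterior_odds / (1 + posterior_odds)
= 0.1925089 / (1 + 0.1925089)
= 0.1925089 / 1.1925089
= 0.1614

0.1614


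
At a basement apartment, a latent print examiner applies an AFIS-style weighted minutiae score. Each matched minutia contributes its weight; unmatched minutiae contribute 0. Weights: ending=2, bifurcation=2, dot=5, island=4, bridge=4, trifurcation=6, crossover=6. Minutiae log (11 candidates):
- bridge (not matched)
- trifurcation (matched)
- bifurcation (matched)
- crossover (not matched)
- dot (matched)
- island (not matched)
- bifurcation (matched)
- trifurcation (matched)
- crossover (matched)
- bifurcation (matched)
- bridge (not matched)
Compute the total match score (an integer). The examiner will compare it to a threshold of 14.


Weighted minutiae match score:
  bridge: not matched, +0
  trifurcation: matched, +6 (running total 6)
  bifurcation: matched, +2 (running total 8)
  crossover: not matched, +0
  dot: matched, +5 (running total 13)
  island: not matched, +0
  bifurcation: matched, +2 (running total 15)
  trifurcation: matched, +6 (running total 21)
  crossover: matched, +6 (running total 27)
  bifurcation: matched, +2 (running total 29)
  bridge: not matched, +0
Total score = 29
Threshold = 14; verdict = identification

29


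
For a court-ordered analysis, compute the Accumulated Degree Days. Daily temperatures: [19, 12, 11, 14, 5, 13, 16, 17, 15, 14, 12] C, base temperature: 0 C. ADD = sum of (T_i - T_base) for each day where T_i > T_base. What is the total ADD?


Computing ADD day by day:
Day 1: max(0, 19 - 0) = 19
Day 2: max(0, 12 - 0) = 12
Day 3: max(0, 11 - 0) = 11
Day 4: max(0, 14 - 0) = 14
Day 5: max(0, 5 - 0) = 5
Day 6: max(0, 13 - 0) = 13
Day 7: max(0, 16 - 0) = 16
Day 8: max(0, 17 - 0) = 17
Day 9: max(0, 15 - 0) = 15
Day 10: max(0, 14 - 0) = 14
Day 11: max(0, 12 - 0) = 12
Total ADD = 148

148


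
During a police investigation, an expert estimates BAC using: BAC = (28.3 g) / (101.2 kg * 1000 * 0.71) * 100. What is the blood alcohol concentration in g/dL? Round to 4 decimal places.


Applying the Widmark formula:
BAC = (dose_g / (body_wt * 1000 * r)) * 100
Denominator = 101.2 * 1000 * 0.71 = 71852
BAC = (28.3 / 71852) * 100
BAC = 0.0394 g/dL

0.0394


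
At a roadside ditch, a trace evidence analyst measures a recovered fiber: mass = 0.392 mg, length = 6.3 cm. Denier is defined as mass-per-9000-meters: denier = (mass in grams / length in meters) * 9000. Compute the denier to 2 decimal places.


Denier calculation:
Mass in grams = 0.392 mg / 1000 = 0.000392 g
Length in meters = 6.3 cm / 100 = 0.063 m
Linear density = mass / length = 0.000392 / 0.063 = 0.00622222 g/m
Denier = (g/m) * 9000 = 0.00622222 * 9000 = 56.00

56.00


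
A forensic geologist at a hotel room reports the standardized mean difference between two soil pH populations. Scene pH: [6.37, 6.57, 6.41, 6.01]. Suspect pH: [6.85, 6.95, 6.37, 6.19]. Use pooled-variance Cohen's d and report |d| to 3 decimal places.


Pooled-variance Cohen's d for soil pH comparison:
Scene mean = 25.36 / 4 = 6.34
Suspect mean = 26.36 / 4 = 6.59
Scene sample variance s_s^2 = 0.055867
Suspect sample variance s_c^2 = 0.1352
Pooled variance = ((n_s-1)*s_s^2 + (n_c-1)*s_c^2) / (n_s + n_c - 2) = 0.095533
Pooled SD = sqrt(0.095533) = 0.309084
Mean difference = -0.25
|d| = |-0.25| / 0.309084 = 0.809

0.809


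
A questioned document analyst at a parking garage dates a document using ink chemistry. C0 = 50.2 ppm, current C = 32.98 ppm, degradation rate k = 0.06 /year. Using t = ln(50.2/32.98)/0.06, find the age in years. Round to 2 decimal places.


Document age estimation:
C0/C = 50.2 / 32.98 = 1.522135
ln(C0/C) = 0.420114
t = 0.420114 / 0.06 = 7.00 years

7.00


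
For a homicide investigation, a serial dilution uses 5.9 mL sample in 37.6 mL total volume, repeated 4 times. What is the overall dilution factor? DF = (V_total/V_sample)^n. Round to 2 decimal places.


Dilution factor calculation:
Single dilution = V_total / V_sample = 37.6 / 5.9 ≈ 6.372881
Number of dilutions = 4
Total DF = (37.6 / 5.9)^4 (full precision, rounded at the end) = 1649.47

1649.47


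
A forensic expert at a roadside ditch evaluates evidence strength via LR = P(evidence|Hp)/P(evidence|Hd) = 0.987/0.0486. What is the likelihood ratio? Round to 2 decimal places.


Likelihood ratio calculation:
LR = P(E|Hp) / P(E|Hd)
LR = 0.987 / 0.0486
LR = 20.31

20.31


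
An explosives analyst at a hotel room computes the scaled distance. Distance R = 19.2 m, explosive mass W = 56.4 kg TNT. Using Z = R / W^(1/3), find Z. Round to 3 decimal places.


Scaled distance calculation:
W^(1/3) = 56.4^(1/3) = 3.83495
Z = R / W^(1/3) = 19.2 / 3.83495
Z = 5.007 m/kg^(1/3)

5.007


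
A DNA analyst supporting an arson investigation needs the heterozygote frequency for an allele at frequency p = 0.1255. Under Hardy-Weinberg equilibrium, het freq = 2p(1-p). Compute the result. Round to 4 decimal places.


Hardy-Weinberg heterozygote frequency:
q = 1 - p = 1 - 0.1255 = 0.8745
2pq = 2 * 0.1255 * 0.8745 = 0.2195

0.2195


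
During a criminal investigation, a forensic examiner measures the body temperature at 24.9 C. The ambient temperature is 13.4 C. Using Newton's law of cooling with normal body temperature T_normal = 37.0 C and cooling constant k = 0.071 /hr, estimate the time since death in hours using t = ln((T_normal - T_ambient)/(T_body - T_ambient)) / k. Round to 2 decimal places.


Using Newton's law of cooling:
t = ln((T_normal - T_ambient) / (T_body - T_ambient)) / k
T_normal - T_ambient = 23.6
T_body - T_ambient = 11.5
Ratio = 2.052174
ln(ratio) = 0.7189
t = 0.7189 / 0.071 = 10.13 hours

10.13


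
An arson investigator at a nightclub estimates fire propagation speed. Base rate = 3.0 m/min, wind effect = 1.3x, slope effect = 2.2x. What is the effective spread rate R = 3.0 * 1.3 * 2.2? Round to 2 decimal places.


Fire spread rate calculation:
R = R0 * wind_factor * slope_factor
= 3.0 * 1.3 * 2.2
= 3.9 * 2.2
= 8.58 m/min

8.58


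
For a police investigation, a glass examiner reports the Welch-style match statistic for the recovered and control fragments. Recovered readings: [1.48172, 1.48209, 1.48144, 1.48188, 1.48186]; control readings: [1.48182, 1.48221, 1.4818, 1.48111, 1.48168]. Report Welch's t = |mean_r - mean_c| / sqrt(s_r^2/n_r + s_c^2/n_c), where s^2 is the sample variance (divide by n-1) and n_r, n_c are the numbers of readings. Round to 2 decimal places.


Welch's t-criterion for glass RI comparison:
Recovered mean = sum / n_r = 7.40899 / 5 = 1.481798
Control mean = sum / n_c = 7.40862 / 5 = 1.481724
Recovered sample variance s_r^2 = 5.752e-08
Control sample variance s_c^2 = 1.5753e-07
Welch SE (unpooled) = sqrt(s_r^2/n_r + s_c^2/n_c) = sqrt(1.1504e-08 + 3.1506e-08) = sqrt(4.301e-08) = 0.000207389
|mean_r - mean_c| = 7.4e-05
t = 7.4e-05 / 0.000207389 = 0.36

0.36


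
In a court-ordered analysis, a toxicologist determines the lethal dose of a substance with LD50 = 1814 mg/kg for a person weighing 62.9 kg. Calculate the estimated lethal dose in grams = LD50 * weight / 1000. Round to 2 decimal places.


Lethal dose calculation:
Lethal dose = LD50 * body_weight / 1000
= 1814 * 62.9 / 1000
= 114100.6 / 1000
= 114.10 g

114.10


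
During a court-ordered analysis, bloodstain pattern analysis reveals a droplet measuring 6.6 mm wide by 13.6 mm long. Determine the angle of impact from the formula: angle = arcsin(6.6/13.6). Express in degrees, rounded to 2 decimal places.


Blood spatter impact angle calculation:
width / length = 6.6 / 13.6 = 0.485294
angle = arcsin(0.485294)
angle = 29.03 degrees

29.03


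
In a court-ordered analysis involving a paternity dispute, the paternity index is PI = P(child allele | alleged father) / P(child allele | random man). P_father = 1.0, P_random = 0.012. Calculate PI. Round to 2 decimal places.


Paternity Index calculation:
PI = P(allele|father) / P(allele|random)
PI = 1.0 / 0.012
PI = 83.33

83.33


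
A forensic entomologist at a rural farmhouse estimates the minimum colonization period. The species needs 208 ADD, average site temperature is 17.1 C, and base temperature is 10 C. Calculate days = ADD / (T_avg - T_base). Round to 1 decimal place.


Insect development time:
Effective temperature = avg_temp - T_base = 17.1 - 10 = 7.1 C
Days = ADD / effective_temp = 208 / 7.1 = 29.3 days

29.3


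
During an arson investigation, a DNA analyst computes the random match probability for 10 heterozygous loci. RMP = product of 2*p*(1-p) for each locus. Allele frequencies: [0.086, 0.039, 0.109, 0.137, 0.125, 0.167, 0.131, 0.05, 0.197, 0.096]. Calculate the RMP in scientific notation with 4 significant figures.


Computing RMP for 10 loci:
Locus 1: 2 * 0.086 * 0.914 = 0.157208
Locus 2: 2 * 0.039 * 0.961 = 0.074958
Locus 3: 2 * 0.109 * 0.891 = 0.194238
Locus 4: 2 * 0.137 * 0.863 = 0.236462
Locus 5: 2 * 0.125 * 0.875 = 0.21875
Locus 6: 2 * 0.167 * 0.833 = 0.278222
Locus 7: 2 * 0.131 * 0.869 = 0.227678
Locus 8: 2 * 0.05 * 0.95 = 0.095
Locus 9: 2 * 0.197 * 0.803 = 0.316382
Locus 10: 2 * 0.096 * 0.904 = 0.173568
RMP = 3.912e-08

3.912e-08


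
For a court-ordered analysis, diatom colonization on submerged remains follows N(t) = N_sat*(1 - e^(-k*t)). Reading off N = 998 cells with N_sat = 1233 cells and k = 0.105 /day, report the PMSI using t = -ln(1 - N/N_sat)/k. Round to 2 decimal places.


PMSI from diatom colonization curve:
N / N_sat = 998 / 1233 = 0.809408
1 - N/N_sat = 0.190592
ln(1 - N/N_sat) = -1.65762
t = -ln(1 - N/N_sat) / k = -(-1.65762) / 0.105 = 15.79 days

15.79


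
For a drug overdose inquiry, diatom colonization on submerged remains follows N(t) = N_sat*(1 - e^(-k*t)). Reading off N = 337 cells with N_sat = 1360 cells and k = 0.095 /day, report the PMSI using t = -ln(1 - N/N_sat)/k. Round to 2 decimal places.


PMSI from diatom colonization curve:
N / N_sat = 337 / 1360 = 0.247794
1 - N/N_sat = 0.752206
ln(1 - N/N_sat) = -0.284745
t = -ln(1 - N/N_sat) / k = -(-0.284745) / 0.095 = 3.00 days

3.00


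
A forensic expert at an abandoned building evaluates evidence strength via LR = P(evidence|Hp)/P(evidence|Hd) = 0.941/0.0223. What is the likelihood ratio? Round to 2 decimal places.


Likelihood ratio calculation:
LR = P(E|Hp) / P(E|Hd)
LR = 0.941 / 0.0223
LR = 42.20

42.20


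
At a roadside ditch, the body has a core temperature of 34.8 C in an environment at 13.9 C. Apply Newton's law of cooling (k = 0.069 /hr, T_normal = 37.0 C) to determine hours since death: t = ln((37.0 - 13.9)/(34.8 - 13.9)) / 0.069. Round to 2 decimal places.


Using Newton's law of cooling:
t = ln((T_normal - T_ambient) / (T_body - T_ambient)) / k
T_normal - T_ambient = 23.1
T_body - T_ambient = 20.9
Ratio = 1.105263
ln(ratio) = 0.100083
t = 0.100083 / 0.069 = 1.45 hours

1.45


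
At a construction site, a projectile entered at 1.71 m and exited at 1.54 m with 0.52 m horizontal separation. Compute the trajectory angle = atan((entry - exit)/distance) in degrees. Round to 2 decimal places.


Bullet trajectory angle:
Height difference = 1.71 - 1.54 = 0.17 m
angle = atan(0.17 / 0.52)
angle = atan(0.326923)
angle = 18.10 degrees

18.10


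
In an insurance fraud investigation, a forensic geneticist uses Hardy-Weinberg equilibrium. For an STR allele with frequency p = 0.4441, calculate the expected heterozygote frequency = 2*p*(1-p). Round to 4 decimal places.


Hardy-Weinberg heterozygote frequency:
q = 1 - p = 1 - 0.4441 = 0.5559
2pq = 2 * 0.4441 * 0.5559 = 0.4938

0.4938


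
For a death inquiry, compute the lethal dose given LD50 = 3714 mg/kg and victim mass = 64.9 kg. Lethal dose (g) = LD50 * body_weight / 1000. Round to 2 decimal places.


Lethal dose calculation:
Lethal dose = LD50 * body_weight / 1000
= 3714 * 64.9 / 1000
= 241038.6 / 1000
= 241.04 g

241.04


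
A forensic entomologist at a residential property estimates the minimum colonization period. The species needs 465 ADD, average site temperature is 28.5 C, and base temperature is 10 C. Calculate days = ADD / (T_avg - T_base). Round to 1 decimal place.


Insect development time:
Effective temperature = avg_temp - T_base = 28.5 - 10 = 18.5 C
Days = ADD / effective_temp = 465 / 18.5 = 25.1 days

25.1


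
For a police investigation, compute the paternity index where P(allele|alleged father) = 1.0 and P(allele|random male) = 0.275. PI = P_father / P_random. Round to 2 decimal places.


Paternity Index calculation:
PI = P(allele|father) / P(allele|random)
PI = 1.0 / 0.275
PI = 3.64

3.64


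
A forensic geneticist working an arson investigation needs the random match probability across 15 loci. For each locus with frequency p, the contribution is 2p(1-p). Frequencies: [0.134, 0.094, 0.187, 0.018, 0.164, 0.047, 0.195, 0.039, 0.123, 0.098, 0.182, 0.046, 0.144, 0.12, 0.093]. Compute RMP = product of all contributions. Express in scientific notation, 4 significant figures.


Computing RMP for 15 loci:
Locus 1: 2 * 0.134 * 0.866 = 0.232088
Locus 2: 2 * 0.094 * 0.906 = 0.170328
Locus 3: 2 * 0.187 * 0.813 = 0.304062
Locus 4: 2 * 0.018 * 0.982 = 0.035352
Locus 5: 2 * 0.164 * 0.836 = 0.274208
Locus 6: 2 * 0.047 * 0.953 = 0.089582
Locus 7: 2 * 0.195 * 0.805 = 0.31395
Locus 8: 2 * 0.039 * 0.961 = 0.074958
Locus 9: 2 * 0.123 * 0.877 = 0.215742
Locus 10: 2 * 0.098 * 0.902 = 0.176792
Locus 11: 2 * 0.182 * 0.818 = 0.297752
Locus 12: 2 * 0.046 * 0.954 = 0.087768
Locus 13: 2 * 0.144 * 0.856 = 0.246528
Locus 14: 2 * 0.12 * 0.88 = 0.2112
Locus 15: 2 * 0.093 * 0.907 = 0.168702
RMP = 2.151e-12

2.151e-12


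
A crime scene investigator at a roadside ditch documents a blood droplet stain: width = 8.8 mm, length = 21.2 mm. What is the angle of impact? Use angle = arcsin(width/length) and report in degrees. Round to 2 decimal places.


Blood spatter impact angle calculation:
width / length = 8.8 / 21.2 = 0.415094
angle = arcsin(0.415094)
angle = 24.53 degrees

24.53


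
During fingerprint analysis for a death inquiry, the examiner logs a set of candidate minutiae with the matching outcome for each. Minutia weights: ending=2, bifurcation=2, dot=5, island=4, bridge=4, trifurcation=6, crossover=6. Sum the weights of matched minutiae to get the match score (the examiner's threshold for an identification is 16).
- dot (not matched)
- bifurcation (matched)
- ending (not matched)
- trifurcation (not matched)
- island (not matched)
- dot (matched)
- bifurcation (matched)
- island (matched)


Weighted minutiae match score:
  dot: not matched, +0
  bifurcation: matched, +2 (running total 2)
  ending: not matched, +0
  trifurcation: not matched, +0
  island: not matched, +0
  dot: matched, +5 (running total 7)
  bifurcation: matched, +2 (running total 9)
  island: matched, +4 (running total 13)
Total score = 13
Threshold = 16; verdict = inconclusive

13


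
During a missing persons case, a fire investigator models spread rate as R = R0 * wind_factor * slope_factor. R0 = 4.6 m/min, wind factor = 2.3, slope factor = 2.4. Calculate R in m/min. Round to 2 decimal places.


Fire spread rate calculation:
R = R0 * wind_factor * slope_factor
= 4.6 * 2.3 * 2.4
= 10.58 * 2.4
= 25.39 m/min

25.39
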